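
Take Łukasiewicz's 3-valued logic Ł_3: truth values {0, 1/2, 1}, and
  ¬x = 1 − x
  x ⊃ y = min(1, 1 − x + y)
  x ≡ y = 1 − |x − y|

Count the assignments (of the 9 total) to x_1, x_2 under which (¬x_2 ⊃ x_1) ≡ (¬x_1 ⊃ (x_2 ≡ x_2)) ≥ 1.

6

x_1 = 0, x_2 = 0 ↦ 0  <
x_1 = 0, x_2 = 1/2 ↦ 1/2  <
x_1 = 0, x_2 = 1 ↦ 1  ≥
x_1 = 1/2, x_2 = 0 ↦ 1/2  <
x_1 = 1/2, x_2 = 1/2 ↦ 1  ≥
x_1 = 1/2, x_2 = 1 ↦ 1  ≥
x_1 = 1, x_2 = 0 ↦ 1  ≥
x_1 = 1, x_2 = 1/2 ↦ 1  ≥
x_1 = 1, x_2 = 1 ↦ 1  ≥
So 6 of the 9 assignments meet the threshold.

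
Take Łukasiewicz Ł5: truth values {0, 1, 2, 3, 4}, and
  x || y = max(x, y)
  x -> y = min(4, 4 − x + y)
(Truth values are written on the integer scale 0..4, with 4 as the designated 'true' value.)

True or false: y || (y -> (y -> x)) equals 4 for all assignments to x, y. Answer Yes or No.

No

Counterexample: take x = 0, y = 3.
y -> x = 3 -> 0 = 1
y -> (y -> x) = 3 -> 1 = 2
y || (y -> (y -> x)) = 3 || 2 = 3
This gives 3 ≠ 4.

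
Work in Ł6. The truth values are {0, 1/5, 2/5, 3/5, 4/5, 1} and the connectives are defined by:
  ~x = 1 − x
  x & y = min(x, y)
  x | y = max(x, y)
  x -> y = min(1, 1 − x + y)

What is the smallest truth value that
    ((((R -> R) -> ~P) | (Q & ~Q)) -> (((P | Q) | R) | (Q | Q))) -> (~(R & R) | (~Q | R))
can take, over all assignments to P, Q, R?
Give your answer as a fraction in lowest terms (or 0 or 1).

Take P = 0, Q = 1, R = 2/5:
R -> R = 2/5 -> 2/5 = 1
~P = ~0 = 1
(R -> R) -> ~P = 1 -> 1 = 1
~Q = ~1 = 0
Q & ~Q = 1 & 0 = 0
((R -> R) -> ~P) | (Q & ~Q) = 1 | 0 = 1
P | Q = 0 | 1 = 1
(P | Q) | R = 1 | 2/5 = 1
Q | Q = 1 | 1 = 1
((P | Q) | R) | (Q | Q) = 1 | 1 = 1
(((R -> R) -> ~P) | (Q & ~Q)) -> (((P | Q) | R) | (Q | Q)) = 1 -> 1 = 1
R & R = 2/5 & 2/5 = 2/5
~(R & R) = ~2/5 = 3/5
~Q = ~1 = 0
~Q | R = 0 | 2/5 = 2/5
~(R & R) | (~Q | R) = 3/5 | 2/5 = 3/5
((((R -> R) -> ~P) | (Q & ~Q)) -> (((P | Q) | R) | (Q | Q))) -> (~(R & R) | (~Q | R)) = 1 -> 3/5 = 3/5
No assignment yields a value below 3/5, so this is the minimum.

3/5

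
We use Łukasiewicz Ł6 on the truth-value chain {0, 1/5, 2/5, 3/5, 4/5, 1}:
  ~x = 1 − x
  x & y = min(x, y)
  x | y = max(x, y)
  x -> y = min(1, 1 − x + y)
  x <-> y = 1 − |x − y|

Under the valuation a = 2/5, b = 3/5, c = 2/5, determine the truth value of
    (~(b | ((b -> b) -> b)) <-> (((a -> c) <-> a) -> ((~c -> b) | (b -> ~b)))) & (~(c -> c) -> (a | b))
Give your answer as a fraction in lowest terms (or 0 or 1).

2/5

b -> b = 3/5 -> 3/5 = 1
(b -> b) -> b = 1 -> 3/5 = 3/5
b | ((b -> b) -> b) = 3/5 | 3/5 = 3/5
~(b | ((b -> b) -> b)) = ~3/5 = 2/5
a -> c = 2/5 -> 2/5 = 1
(a -> c) <-> a = 1 <-> 2/5 = 2/5
~c = ~2/5 = 3/5
~c -> b = 3/5 -> 3/5 = 1
~b = ~3/5 = 2/5
b -> ~b = 3/5 -> 2/5 = 4/5
(~c -> b) | (b -> ~b) = 1 | 4/5 = 1
((a -> c) <-> a) -> ((~c -> b) | (b -> ~b)) = 2/5 -> 1 = 1
~(b | ((b -> b) -> b)) <-> (((a -> c) <-> a) -> ((~c -> b) | (b -> ~b))) = 2/5 <-> 1 = 2/5
c -> c = 2/5 -> 2/5 = 1
~(c -> c) = ~1 = 0
a | b = 2/5 | 3/5 = 3/5
~(c -> c) -> (a | b) = 0 -> 3/5 = 1
(~(b | ((b -> b) -> b)) <-> (((a -> c) <-> a) -> ((~c -> b) | (b -> ~b)))) & (~(c -> c) -> (a | b)) = 2/5 & 1 = 2/5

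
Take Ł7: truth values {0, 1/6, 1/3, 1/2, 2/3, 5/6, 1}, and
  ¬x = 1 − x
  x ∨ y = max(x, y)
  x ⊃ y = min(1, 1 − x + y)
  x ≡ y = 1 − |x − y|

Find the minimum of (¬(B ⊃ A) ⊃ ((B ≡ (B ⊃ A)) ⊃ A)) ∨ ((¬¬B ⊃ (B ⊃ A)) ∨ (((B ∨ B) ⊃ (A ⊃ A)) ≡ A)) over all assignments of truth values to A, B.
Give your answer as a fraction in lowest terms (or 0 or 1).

Take A = 0, B = 2/3:
B ⊃ A = 2/3 ⊃ 0 = 1/3
¬(B ⊃ A) = ¬1/3 = 2/3
B ⊃ A = 2/3 ⊃ 0 = 1/3
B ≡ (B ⊃ A) = 2/3 ≡ 1/3 = 2/3
(B ≡ (B ⊃ A)) ⊃ A = 2/3 ⊃ 0 = 1/3
¬(B ⊃ A) ⊃ ((B ≡ (B ⊃ A)) ⊃ A) = 2/3 ⊃ 1/3 = 2/3
¬B = ¬2/3 = 1/3
¬¬B = ¬1/3 = 2/3
B ⊃ A = 2/3 ⊃ 0 = 1/3
¬¬B ⊃ (B ⊃ A) = 2/3 ⊃ 1/3 = 2/3
B ∨ B = 2/3 ∨ 2/3 = 2/3
A ⊃ A = 0 ⊃ 0 = 1
(B ∨ B) ⊃ (A ⊃ A) = 2/3 ⊃ 1 = 1
((B ∨ B) ⊃ (A ⊃ A)) ≡ A = 1 ≡ 0 = 0
(¬¬B ⊃ (B ⊃ A)) ∨ (((B ∨ B) ⊃ (A ⊃ A)) ≡ A) = 2/3 ∨ 0 = 2/3
(¬(B ⊃ A) ⊃ ((B ≡ (B ⊃ A)) ⊃ A)) ∨ ((¬¬B ⊃ (B ⊃ A)) ∨ (((B ∨ B) ⊃ (A ⊃ A)) ≡ A)) = 2/3 ∨ 2/3 = 2/3
No assignment yields a value below 2/3, so this is the minimum.

2/3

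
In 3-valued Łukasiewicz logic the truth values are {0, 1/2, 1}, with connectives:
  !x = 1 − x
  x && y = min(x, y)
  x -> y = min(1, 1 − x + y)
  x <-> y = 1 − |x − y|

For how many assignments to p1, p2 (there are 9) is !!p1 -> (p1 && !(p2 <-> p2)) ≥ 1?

p1 = 0, p2 = 0 ↦ 1  ≥
p1 = 0, p2 = 1/2 ↦ 1  ≥
p1 = 0, p2 = 1 ↦ 1  ≥
p1 = 1/2, p2 = 0 ↦ 1/2  <
p1 = 1/2, p2 = 1/2 ↦ 1/2  <
p1 = 1/2, p2 = 1 ↦ 1/2  <
p1 = 1, p2 = 0 ↦ 0  <
p1 = 1, p2 = 1/2 ↦ 0  <
p1 = 1, p2 = 1 ↦ 0  <
So 3 of the 9 assignments meet the threshold.

3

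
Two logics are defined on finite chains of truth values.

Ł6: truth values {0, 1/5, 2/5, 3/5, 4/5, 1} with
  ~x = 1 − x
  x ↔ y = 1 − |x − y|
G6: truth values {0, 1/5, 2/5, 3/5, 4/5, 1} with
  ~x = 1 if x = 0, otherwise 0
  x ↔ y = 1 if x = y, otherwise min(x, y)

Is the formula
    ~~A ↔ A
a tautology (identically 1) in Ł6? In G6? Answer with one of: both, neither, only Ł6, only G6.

In Ł6: every assignment gives 1 — tautology.
In G6: at A = 1/5 the value is 1/5 — not a tautology.

only Ł6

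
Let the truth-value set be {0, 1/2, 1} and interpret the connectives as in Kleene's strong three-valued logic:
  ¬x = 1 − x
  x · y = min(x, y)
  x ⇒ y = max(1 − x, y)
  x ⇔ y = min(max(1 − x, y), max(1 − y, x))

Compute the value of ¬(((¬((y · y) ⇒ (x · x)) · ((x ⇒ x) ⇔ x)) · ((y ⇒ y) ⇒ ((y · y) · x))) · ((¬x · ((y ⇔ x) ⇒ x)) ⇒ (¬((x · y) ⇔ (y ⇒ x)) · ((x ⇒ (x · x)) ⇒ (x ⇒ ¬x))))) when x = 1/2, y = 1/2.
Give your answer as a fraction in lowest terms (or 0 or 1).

1/2

y · y = 1/2 · 1/2 = 1/2
x · x = 1/2 · 1/2 = 1/2
(y · y) ⇒ (x · x) = 1/2 ⇒ 1/2 = 1/2
¬((y · y) ⇒ (x · x)) = ¬1/2 = 1/2
x ⇒ x = 1/2 ⇒ 1/2 = 1/2
(x ⇒ x) ⇔ x = 1/2 ⇔ 1/2 = 1/2
¬((y · y) ⇒ (x · x)) · ((x ⇒ x) ⇔ x) = 1/2 · 1/2 = 1/2
y ⇒ y = 1/2 ⇒ 1/2 = 1/2
y · y = 1/2 · 1/2 = 1/2
(y · y) · x = 1/2 · 1/2 = 1/2
(y ⇒ y) ⇒ ((y · y) · x) = 1/2 ⇒ 1/2 = 1/2
(¬((y · y) ⇒ (x · x)) · ((x ⇒ x) ⇔ x)) · ((y ⇒ y) ⇒ ((y · y) · x)) = 1/2 · 1/2 = 1/2
¬x = ¬1/2 = 1/2
y ⇔ x = 1/2 ⇔ 1/2 = 1/2
(y ⇔ x) ⇒ x = 1/2 ⇒ 1/2 = 1/2
¬x · ((y ⇔ x) ⇒ x) = 1/2 · 1/2 = 1/2
x · y = 1/2 · 1/2 = 1/2
y ⇒ x = 1/2 ⇒ 1/2 = 1/2
(x · y) ⇔ (y ⇒ x) = 1/2 ⇔ 1/2 = 1/2
¬((x · y) ⇔ (y ⇒ x)) = ¬1/2 = 1/2
x · x = 1/2 · 1/2 = 1/2
x ⇒ (x · x) = 1/2 ⇒ 1/2 = 1/2
¬x = ¬1/2 = 1/2
x ⇒ ¬x = 1/2 ⇒ 1/2 = 1/2
(x ⇒ (x · x)) ⇒ (x ⇒ ¬x) = 1/2 ⇒ 1/2 = 1/2
¬((x · y) ⇔ (y ⇒ x)) · ((x ⇒ (x · x)) ⇒ (x ⇒ ¬x)) = 1/2 · 1/2 = 1/2
(¬x · ((y ⇔ x) ⇒ x)) ⇒ (¬((x · y) ⇔ (y ⇒ x)) · ((x ⇒ (x · x)) ⇒ (x ⇒ ¬x))) = 1/2 ⇒ 1/2 = 1/2
((¬((y · y) ⇒ (x · x)) · ((x ⇒ x) ⇔ x)) · ((y ⇒ y) ⇒ ((y · y) · x))) · ((¬x · ((y ⇔ x) ⇒ x)) ⇒ (¬((x · y) ⇔ (y ⇒ x)) · ((x ⇒ (x · x)) ⇒ (x ⇒ ¬x)))) = 1/2 · 1/2 = 1/2
¬(((¬((y · y) ⇒ (x · x)) · ((x ⇒ x) ⇔ x)) · ((y ⇒ y) ⇒ ((y · y) · x))) · ((¬x · ((y ⇔ x) ⇒ x)) ⇒ (¬((x · y) ⇔ (y ⇒ x)) · ((x ⇒ (x · x)) ⇒ (x ⇒ ¬x))))) = ¬1/2 = 1/2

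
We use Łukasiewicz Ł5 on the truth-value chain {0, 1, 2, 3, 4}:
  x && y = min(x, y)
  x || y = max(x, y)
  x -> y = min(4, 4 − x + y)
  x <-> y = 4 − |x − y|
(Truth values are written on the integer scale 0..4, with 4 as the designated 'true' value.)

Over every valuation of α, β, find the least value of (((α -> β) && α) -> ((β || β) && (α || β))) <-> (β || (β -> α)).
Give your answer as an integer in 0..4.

2

Take α = 0, β = 2:
α -> β = 0 -> 2 = 4
(α -> β) && α = 4 && 0 = 0
β || β = 2 || 2 = 2
α || β = 0 || 2 = 2
(β || β) && (α || β) = 2 && 2 = 2
((α -> β) && α) -> ((β || β) && (α || β)) = 0 -> 2 = 4
β -> α = 2 -> 0 = 2
β || (β -> α) = 2 || 2 = 2
(((α -> β) && α) -> ((β || β) && (α || β))) <-> (β || (β -> α)) = 4 <-> 2 = 2
No assignment yields a value below 2, so this is the minimum.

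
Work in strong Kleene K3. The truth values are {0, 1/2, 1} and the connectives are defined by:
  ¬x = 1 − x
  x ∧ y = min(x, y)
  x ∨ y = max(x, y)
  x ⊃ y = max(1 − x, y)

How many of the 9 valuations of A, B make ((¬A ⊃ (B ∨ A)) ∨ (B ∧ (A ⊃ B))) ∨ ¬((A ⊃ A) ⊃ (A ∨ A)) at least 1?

7

A = 0, B = 0 ↦ 1  ≥
A = 0, B = 1/2 ↦ 1  ≥
A = 0, B = 1 ↦ 1  ≥
A = 1/2, B = 0 ↦ 1/2  <
A = 1/2, B = 1/2 ↦ 1/2  <
A = 1/2, B = 1 ↦ 1  ≥
A = 1, B = 0 ↦ 1  ≥
A = 1, B = 1/2 ↦ 1  ≥
A = 1, B = 1 ↦ 1  ≥
So 7 of the 9 assignments meet the threshold.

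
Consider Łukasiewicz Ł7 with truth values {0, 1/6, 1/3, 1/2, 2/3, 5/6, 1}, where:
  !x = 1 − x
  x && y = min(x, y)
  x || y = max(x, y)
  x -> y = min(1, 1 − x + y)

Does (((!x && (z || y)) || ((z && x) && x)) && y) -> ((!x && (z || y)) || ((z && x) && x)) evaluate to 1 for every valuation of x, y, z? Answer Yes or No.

At x = 1/3, y = 2/3, z = 1/2, for instance:
!x = !1/3 = 2/3
z || y = 1/2 || 2/3 = 2/3
!x && (z || y) = 2/3 && 2/3 = 2/3
z && x = 1/2 && 1/3 = 1/3
(z && x) && x = 1/3 && 1/3 = 1/3
(!x && (z || y)) || ((z && x) && x) = 2/3 || 1/3 = 2/3
((!x && (z || y)) || ((z && x) && x)) && y = 2/3 && 2/3 = 2/3
(((!x && (z || y)) || ((z && x) && x)) && y) -> ((!x && (z || y)) || ((z && x) && x)) = 2/3 -> 2/3 = 1
and checking the remaining 342 assignments likewise gives ≥ 1 in every case.

Yes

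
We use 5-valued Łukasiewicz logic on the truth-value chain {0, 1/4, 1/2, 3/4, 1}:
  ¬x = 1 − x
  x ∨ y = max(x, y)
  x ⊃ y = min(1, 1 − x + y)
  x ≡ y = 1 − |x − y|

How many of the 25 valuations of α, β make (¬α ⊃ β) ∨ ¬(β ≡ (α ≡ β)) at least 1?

16

value 1: 16 assignments (counts)
value 3/4: 6 assignments
value 1/2: 3 assignments
So 16 of the 25 assignments meet the threshold.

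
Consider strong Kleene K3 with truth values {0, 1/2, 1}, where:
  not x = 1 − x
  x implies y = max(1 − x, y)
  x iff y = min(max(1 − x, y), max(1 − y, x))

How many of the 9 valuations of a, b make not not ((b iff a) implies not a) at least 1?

4

a = 0, b = 0 ↦ 1  ≥
a = 0, b = 1/2 ↦ 1  ≥
a = 0, b = 1 ↦ 1  ≥
a = 1/2, b = 0 ↦ 1/2  <
a = 1/2, b = 1/2 ↦ 1/2  <
a = 1/2, b = 1 ↦ 1/2  <
a = 1, b = 0 ↦ 1  ≥
a = 1, b = 1/2 ↦ 1/2  <
a = 1, b = 1 ↦ 0  <
So 4 of the 9 assignments meet the threshold.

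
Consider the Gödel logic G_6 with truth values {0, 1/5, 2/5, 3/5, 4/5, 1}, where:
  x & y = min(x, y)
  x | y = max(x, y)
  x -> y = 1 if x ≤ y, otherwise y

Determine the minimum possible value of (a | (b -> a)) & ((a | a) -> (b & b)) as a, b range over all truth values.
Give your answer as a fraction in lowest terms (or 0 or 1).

0

Take a = 0, b = 1/5:
b -> a = 1/5 -> 0 = 0
a | (b -> a) = 0 | 0 = 0
a | a = 0 | 0 = 0
b & b = 1/5 & 1/5 = 1/5
(a | a) -> (b & b) = 0 -> 1/5 = 1
(a | (b -> a)) & ((a | a) -> (b & b)) = 0 & 1 = 0
No assignment yields a value below 0, so this is the minimum.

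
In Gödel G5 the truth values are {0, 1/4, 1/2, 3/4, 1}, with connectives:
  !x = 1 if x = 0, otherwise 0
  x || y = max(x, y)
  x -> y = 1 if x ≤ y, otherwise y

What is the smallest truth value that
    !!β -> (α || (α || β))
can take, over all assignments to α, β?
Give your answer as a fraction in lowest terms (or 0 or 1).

1/4

Take α = 0, β = 1/4:
!β = !1/4 = 0
!!β = !0 = 1
α || β = 0 || 1/4 = 1/4
α || (α || β) = 0 || 1/4 = 1/4
!!β -> (α || (α || β)) = 1 -> 1/4 = 1/4
No assignment yields a value below 1/4, so this is the minimum.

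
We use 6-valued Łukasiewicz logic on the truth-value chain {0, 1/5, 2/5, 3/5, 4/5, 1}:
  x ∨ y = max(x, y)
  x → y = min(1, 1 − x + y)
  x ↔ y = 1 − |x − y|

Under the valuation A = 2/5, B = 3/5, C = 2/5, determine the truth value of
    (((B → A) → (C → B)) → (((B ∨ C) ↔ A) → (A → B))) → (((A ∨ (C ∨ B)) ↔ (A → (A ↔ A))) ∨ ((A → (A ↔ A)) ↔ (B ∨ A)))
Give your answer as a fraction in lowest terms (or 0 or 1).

3/5

B → A = 3/5 → 2/5 = 4/5
C → B = 2/5 → 3/5 = 1
(B → A) → (C → B) = 4/5 → 1 = 1
B ∨ C = 3/5 ∨ 2/5 = 3/5
(B ∨ C) ↔ A = 3/5 ↔ 2/5 = 4/5
A → B = 2/5 → 3/5 = 1
((B ∨ C) ↔ A) → (A → B) = 4/5 → 1 = 1
((B → A) → (C → B)) → (((B ∨ C) ↔ A) → (A → B)) = 1 → 1 = 1
C ∨ B = 2/5 ∨ 3/5 = 3/5
A ∨ (C ∨ B) = 2/5 ∨ 3/5 = 3/5
A ↔ A = 2/5 ↔ 2/5 = 1
A → (A ↔ A) = 2/5 → 1 = 1
(A ∨ (C ∨ B)) ↔ (A → (A ↔ A)) = 3/5 ↔ 1 = 3/5
A ↔ A = 2/5 ↔ 2/5 = 1
A → (A ↔ A) = 2/5 → 1 = 1
B ∨ A = 3/5 ∨ 2/5 = 3/5
(A → (A ↔ A)) ↔ (B ∨ A) = 1 ↔ 3/5 = 3/5
((A ∨ (C ∨ B)) ↔ (A → (A ↔ A))) ∨ ((A → (A ↔ A)) ↔ (B ∨ A)) = 3/5 ∨ 3/5 = 3/5
(((B → A) → (C → B)) → (((B ∨ C) ↔ A) → (A → B))) → (((A ∨ (C ∨ B)) ↔ (A → (A ↔ A))) ∨ ((A → (A ↔ A)) ↔ (B ∨ A))) = 1 → 3/5 = 3/5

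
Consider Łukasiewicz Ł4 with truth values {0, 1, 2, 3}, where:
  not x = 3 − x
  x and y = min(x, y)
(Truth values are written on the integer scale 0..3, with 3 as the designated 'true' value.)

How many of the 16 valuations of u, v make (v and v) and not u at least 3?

1

u = 0, v = 0 ↦ 0  <
u = 0, v = 1 ↦ 1  <
u = 0, v = 2 ↦ 2  <
u = 0, v = 3 ↦ 3  ≥
u = 1, v = 0 ↦ 0  <
u = 1, v = 1 ↦ 1  <
u = 1, v = 2 ↦ 2  <
u = 1, v = 3 ↦ 2  <
u = 2, v = 0 ↦ 0  <
u = 2, v = 1 ↦ 1  <
u = 2, v = 2 ↦ 1  <
u = 2, v = 3 ↦ 1  <
u = 3, v = 0 ↦ 0  <
u = 3, v = 1 ↦ 0  <
u = 3, v = 2 ↦ 0  <
u = 3, v = 3 ↦ 0  <
So 1 of the 16 assignments meets the threshold.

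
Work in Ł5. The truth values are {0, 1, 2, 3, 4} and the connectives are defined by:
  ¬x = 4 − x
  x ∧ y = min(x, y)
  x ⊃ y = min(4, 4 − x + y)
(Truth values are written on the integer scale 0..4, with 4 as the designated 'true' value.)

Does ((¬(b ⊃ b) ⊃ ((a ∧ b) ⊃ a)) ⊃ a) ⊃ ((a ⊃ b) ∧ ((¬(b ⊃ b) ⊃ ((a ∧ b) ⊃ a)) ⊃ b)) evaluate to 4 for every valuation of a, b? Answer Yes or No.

No

Counterexample: take a = 1, b = 0.
b ⊃ b = 0 ⊃ 0 = 4
¬(b ⊃ b) = ¬4 = 0
a ∧ b = 1 ∧ 0 = 0
(a ∧ b) ⊃ a = 0 ⊃ 1 = 4
¬(b ⊃ b) ⊃ ((a ∧ b) ⊃ a) = 0 ⊃ 4 = 4
(¬(b ⊃ b) ⊃ ((a ∧ b) ⊃ a)) ⊃ a = 4 ⊃ 1 = 1
a ⊃ b = 1 ⊃ 0 = 3
b ⊃ b = 0 ⊃ 0 = 4
¬(b ⊃ b) = ¬4 = 0
a ∧ b = 1 ∧ 0 = 0
(a ∧ b) ⊃ a = 0 ⊃ 1 = 4
¬(b ⊃ b) ⊃ ((a ∧ b) ⊃ a) = 0 ⊃ 4 = 4
(¬(b ⊃ b) ⊃ ((a ∧ b) ⊃ a)) ⊃ b = 4 ⊃ 0 = 0
(a ⊃ b) ∧ ((¬(b ⊃ b) ⊃ ((a ∧ b) ⊃ a)) ⊃ b) = 3 ∧ 0 = 0
((¬(b ⊃ b) ⊃ ((a ∧ b) ⊃ a)) ⊃ a) ⊃ ((a ⊃ b) ∧ ((¬(b ⊃ b) ⊃ ((a ∧ b) ⊃ a)) ⊃ b)) = 1 ⊃ 0 = 3
This gives 3 ≠ 4.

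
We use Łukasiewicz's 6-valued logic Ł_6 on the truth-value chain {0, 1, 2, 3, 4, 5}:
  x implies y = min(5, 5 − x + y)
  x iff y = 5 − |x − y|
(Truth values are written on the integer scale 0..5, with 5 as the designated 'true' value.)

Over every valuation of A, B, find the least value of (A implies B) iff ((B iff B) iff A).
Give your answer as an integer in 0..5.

0

Take A = 0, B = 0:
A implies B = 0 implies 0 = 5
B iff B = 0 iff 0 = 5
(B iff B) iff A = 5 iff 0 = 0
(A implies B) iff ((B iff B) iff A) = 5 iff 0 = 0
No assignment yields a value below 0, so this is the minimum.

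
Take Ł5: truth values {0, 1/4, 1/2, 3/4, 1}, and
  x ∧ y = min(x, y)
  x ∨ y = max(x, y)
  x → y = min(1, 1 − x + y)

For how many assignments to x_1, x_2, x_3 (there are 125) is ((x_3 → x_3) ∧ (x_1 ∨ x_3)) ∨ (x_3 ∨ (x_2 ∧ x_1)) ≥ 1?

value 1: 45 assignments (counts)
value 3/4: 35 assignments
value 1/2: 25 assignments
value 1/4: 15 assignments
value 0: 5 assignments
So 45 of the 125 assignments meet the threshold.

45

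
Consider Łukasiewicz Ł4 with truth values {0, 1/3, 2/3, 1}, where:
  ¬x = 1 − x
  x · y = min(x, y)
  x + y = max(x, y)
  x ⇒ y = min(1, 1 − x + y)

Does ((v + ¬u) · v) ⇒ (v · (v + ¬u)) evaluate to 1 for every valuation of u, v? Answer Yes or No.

u = 0, v = 0 ↦ 1
u = 0, v = 1/3 ↦ 1
u = 0, v = 2/3 ↦ 1
u = 0, v = 1 ↦ 1
u = 1/3, v = 0 ↦ 1
u = 1/3, v = 1/3 ↦ 1
u = 1/3, v = 2/3 ↦ 1
u = 1/3, v = 1 ↦ 1
u = 2/3, v = 0 ↦ 1
u = 2/3, v = 1/3 ↦ 1
u = 2/3, v = 2/3 ↦ 1
u = 2/3, v = 1 ↦ 1
u = 1, v = 0 ↦ 1
u = 1, v = 1/3 ↦ 1
u = 1, v = 2/3 ↦ 1
u = 1, v = 1 ↦ 1
Every assignment gives a value ≥ 1.

Yes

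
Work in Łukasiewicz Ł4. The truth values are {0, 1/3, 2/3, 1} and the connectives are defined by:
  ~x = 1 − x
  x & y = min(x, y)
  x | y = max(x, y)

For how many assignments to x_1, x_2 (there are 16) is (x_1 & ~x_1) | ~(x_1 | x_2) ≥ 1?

1

x_1 = 0, x_2 = 0 ↦ 1  ≥
x_1 = 0, x_2 = 1/3 ↦ 2/3  <
x_1 = 0, x_2 = 2/3 ↦ 1/3  <
x_1 = 0, x_2 = 1 ↦ 0  <
x_1 = 1/3, x_2 = 0 ↦ 2/3  <
x_1 = 1/3, x_2 = 1/3 ↦ 2/3  <
x_1 = 1/3, x_2 = 2/3 ↦ 1/3  <
x_1 = 1/3, x_2 = 1 ↦ 1/3  <
x_1 = 2/3, x_2 = 0 ↦ 1/3  <
x_1 = 2/3, x_2 = 1/3 ↦ 1/3  <
x_1 = 2/3, x_2 = 2/3 ↦ 1/3  <
x_1 = 2/3, x_2 = 1 ↦ 1/3  <
x_1 = 1, x_2 = 0 ↦ 0  <
x_1 = 1, x_2 = 1/3 ↦ 0  <
x_1 = 1, x_2 = 2/3 ↦ 0  <
x_1 = 1, x_2 = 1 ↦ 0  <
So 1 of the 16 assignments meets the threshold.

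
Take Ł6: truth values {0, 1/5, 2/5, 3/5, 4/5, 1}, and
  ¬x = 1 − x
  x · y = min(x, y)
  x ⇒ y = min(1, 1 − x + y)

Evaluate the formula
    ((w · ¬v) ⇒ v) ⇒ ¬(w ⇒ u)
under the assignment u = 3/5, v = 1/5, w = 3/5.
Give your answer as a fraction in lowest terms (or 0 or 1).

¬v = ¬1/5 = 4/5
w · ¬v = 3/5 · 4/5 = 3/5
(w · ¬v) ⇒ v = 3/5 ⇒ 1/5 = 3/5
w ⇒ u = 3/5 ⇒ 3/5 = 1
¬(w ⇒ u) = ¬1 = 0
((w · ¬v) ⇒ v) ⇒ ¬(w ⇒ u) = 3/5 ⇒ 0 = 2/5

2/5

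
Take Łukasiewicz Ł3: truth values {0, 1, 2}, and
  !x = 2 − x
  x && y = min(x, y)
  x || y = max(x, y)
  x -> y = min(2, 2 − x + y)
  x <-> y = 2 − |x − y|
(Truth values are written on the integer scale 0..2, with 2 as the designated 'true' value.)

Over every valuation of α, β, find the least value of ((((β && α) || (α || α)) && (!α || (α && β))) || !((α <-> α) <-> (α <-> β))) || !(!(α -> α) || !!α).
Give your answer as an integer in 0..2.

Take α = 1, β = 0:
β && α = 0 && 1 = 0
α || α = 1 || 1 = 1
(β && α) || (α || α) = 0 || 1 = 1
!α = !1 = 1
α && β = 1 && 0 = 0
!α || (α && β) = 1 || 0 = 1
((β && α) || (α || α)) && (!α || (α && β)) = 1 && 1 = 1
α <-> α = 1 <-> 1 = 2
α <-> β = 1 <-> 0 = 1
(α <-> α) <-> (α <-> β) = 2 <-> 1 = 1
!((α <-> α) <-> (α <-> β)) = !1 = 1
(((β && α) || (α || α)) && (!α || (α && β))) || !((α <-> α) <-> (α <-> β)) = 1 || 1 = 1
α -> α = 1 -> 1 = 2
!(α -> α) = !2 = 0
!α = !1 = 1
!!α = !1 = 1
!(α -> α) || !!α = 0 || 1 = 1
!(!(α -> α) || !!α) = !1 = 1
((((β && α) || (α || α)) && (!α || (α && β))) || !((α <-> α) <-> (α <-> β))) || !(!(α -> α) || !!α) = 1 || 1 = 1
No assignment yields a value below 1, so this is the minimum.

1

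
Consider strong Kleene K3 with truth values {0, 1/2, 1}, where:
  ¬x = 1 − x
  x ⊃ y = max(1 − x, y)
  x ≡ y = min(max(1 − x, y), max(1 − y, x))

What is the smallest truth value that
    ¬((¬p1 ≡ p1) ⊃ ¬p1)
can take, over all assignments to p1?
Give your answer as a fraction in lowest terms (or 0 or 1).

Take p1 = 0:
¬p1 = ¬0 = 1
¬p1 ≡ p1 = 1 ≡ 0 = 0
¬p1 = ¬0 = 1
(¬p1 ≡ p1) ⊃ ¬p1 = 0 ⊃ 1 = 1
¬((¬p1 ≡ p1) ⊃ ¬p1) = ¬1 = 0
No assignment yields a value below 0, so this is the minimum.

0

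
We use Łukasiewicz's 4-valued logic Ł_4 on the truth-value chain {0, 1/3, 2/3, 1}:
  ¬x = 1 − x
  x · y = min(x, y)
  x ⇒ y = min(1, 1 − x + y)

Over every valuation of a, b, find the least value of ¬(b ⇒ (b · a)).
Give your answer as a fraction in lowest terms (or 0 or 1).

0

Take a = 0, b = 0:
b · a = 0 · 0 = 0
b ⇒ (b · a) = 0 ⇒ 0 = 1
¬(b ⇒ (b · a)) = ¬1 = 0
No assignment yields a value below 0, so this is the minimum.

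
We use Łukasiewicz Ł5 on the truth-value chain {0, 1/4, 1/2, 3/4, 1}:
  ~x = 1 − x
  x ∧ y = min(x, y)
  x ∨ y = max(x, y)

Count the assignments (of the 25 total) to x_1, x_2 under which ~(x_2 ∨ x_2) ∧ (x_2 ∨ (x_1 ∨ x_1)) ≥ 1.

1

value 1: 1 assignment (counts)
value 3/4: 3 assignments
value 1/2: 7 assignments
value 1/4: 8 assignments
value 0: 6 assignments
So 1 of the 25 assignments meets the threshold.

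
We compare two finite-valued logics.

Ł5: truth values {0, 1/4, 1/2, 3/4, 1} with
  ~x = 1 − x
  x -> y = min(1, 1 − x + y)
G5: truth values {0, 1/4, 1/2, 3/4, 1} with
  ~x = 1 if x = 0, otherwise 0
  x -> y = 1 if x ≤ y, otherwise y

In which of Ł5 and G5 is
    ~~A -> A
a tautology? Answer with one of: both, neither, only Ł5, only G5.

only Ł5

In Ł5: every assignment gives 1 — tautology.
In G5: at A = 1/4 the value is 1/4 — not a tautology.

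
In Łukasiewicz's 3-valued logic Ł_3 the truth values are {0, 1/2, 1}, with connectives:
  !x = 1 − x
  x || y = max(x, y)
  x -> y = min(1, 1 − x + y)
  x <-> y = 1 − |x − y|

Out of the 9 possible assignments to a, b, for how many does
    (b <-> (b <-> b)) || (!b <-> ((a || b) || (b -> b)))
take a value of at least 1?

a = 0, b = 0 ↦ 1  ≥
a = 0, b = 1/2 ↦ 1/2  <
a = 0, b = 1 ↦ 1  ≥
a = 1/2, b = 0 ↦ 1  ≥
a = 1/2, b = 1/2 ↦ 1/2  <
a = 1/2, b = 1 ↦ 1  ≥
a = 1, b = 0 ↦ 1  ≥
a = 1, b = 1/2 ↦ 1/2  <
a = 1, b = 1 ↦ 1  ≥
So 6 of the 9 assignments meet the threshold.

6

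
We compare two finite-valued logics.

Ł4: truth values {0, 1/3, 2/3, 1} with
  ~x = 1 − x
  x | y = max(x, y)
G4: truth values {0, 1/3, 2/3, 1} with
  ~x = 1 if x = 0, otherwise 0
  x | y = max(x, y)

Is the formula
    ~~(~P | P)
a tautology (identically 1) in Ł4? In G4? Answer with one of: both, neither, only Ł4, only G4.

only G4

In Ł4: at P = 1/3 the value is 2/3 — not a tautology.
In G4: every assignment gives 1 — tautology.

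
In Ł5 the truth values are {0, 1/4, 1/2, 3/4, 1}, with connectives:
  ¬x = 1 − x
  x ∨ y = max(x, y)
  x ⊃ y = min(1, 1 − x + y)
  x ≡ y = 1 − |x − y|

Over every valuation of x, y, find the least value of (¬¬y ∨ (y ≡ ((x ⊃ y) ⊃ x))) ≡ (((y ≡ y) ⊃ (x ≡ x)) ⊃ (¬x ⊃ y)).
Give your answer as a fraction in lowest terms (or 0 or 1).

Take x = 0, y = 0:
¬y = ¬0 = 1
¬¬y = ¬1 = 0
x ⊃ y = 0 ⊃ 0 = 1
(x ⊃ y) ⊃ x = 1 ⊃ 0 = 0
y ≡ ((x ⊃ y) ⊃ x) = 0 ≡ 0 = 1
¬¬y ∨ (y ≡ ((x ⊃ y) ⊃ x)) = 0 ∨ 1 = 1
y ≡ y = 0 ≡ 0 = 1
x ≡ x = 0 ≡ 0 = 1
(y ≡ y) ⊃ (x ≡ x) = 1 ⊃ 1 = 1
¬x = ¬0 = 1
¬x ⊃ y = 1 ⊃ 0 = 0
((y ≡ y) ⊃ (x ≡ x)) ⊃ (¬x ⊃ y) = 1 ⊃ 0 = 0
(¬¬y ∨ (y ≡ ((x ⊃ y) ⊃ x))) ≡ (((y ≡ y) ⊃ (x ≡ x)) ⊃ (¬x ⊃ y)) = 1 ≡ 0 = 0
No assignment yields a value below 0, so this is the minimum.

0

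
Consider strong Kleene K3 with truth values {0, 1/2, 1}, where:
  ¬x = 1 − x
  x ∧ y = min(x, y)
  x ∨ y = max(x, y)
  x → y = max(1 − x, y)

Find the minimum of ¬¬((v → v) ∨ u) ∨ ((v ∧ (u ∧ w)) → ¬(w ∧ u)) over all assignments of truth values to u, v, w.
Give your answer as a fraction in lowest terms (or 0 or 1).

Take u = 1/2, v = 1/2, w = 1/2:
v → v = 1/2 → 1/2 = 1/2
(v → v) ∨ u = 1/2 ∨ 1/2 = 1/2
¬((v → v) ∨ u) = ¬1/2 = 1/2
¬¬((v → v) ∨ u) = ¬1/2 = 1/2
u ∧ w = 1/2 ∧ 1/2 = 1/2
v ∧ (u ∧ w) = 1/2 ∧ 1/2 = 1/2
w ∧ u = 1/2 ∧ 1/2 = 1/2
¬(w ∧ u) = ¬1/2 = 1/2
(v ∧ (u ∧ w)) → ¬(w ∧ u) = 1/2 → 1/2 = 1/2
¬¬((v → v) ∨ u) ∨ ((v ∧ (u ∧ w)) → ¬(w ∧ u)) = 1/2 ∨ 1/2 = 1/2
No assignment yields a value below 1/2, so this is the minimum.

1/2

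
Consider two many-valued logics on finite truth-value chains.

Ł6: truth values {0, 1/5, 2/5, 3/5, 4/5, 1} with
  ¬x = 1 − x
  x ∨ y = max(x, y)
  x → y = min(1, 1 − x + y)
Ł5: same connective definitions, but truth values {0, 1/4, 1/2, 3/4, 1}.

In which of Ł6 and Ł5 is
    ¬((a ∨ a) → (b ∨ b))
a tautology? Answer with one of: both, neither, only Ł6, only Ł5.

neither

In Ł6: at a = 0, b = 0 the value is 0 — not a tautology.
In Ł5: at a = 0, b = 0 the value is 0 — not a tautology.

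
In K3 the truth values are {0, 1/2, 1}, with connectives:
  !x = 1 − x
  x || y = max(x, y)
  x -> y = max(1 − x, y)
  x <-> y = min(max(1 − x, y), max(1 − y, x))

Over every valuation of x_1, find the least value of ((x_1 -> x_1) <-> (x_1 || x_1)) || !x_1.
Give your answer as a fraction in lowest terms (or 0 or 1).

Take x_1 = 1/2:
x_1 -> x_1 = 1/2 -> 1/2 = 1/2
x_1 || x_1 = 1/2 || 1/2 = 1/2
(x_1 -> x_1) <-> (x_1 || x_1) = 1/2 <-> 1/2 = 1/2
!x_1 = !1/2 = 1/2
((x_1 -> x_1) <-> (x_1 || x_1)) || !x_1 = 1/2 || 1/2 = 1/2
No assignment yields a value below 1/2, so this is the minimum.

1/2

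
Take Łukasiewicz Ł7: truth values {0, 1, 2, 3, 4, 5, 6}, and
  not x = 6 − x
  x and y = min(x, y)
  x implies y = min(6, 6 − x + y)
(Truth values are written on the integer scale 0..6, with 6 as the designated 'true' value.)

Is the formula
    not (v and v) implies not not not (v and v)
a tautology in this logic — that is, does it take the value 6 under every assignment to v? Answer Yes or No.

Yes

v = 0 ↦ 6
v = 1 ↦ 6
v = 2 ↦ 6
v = 3 ↦ 6
v = 4 ↦ 6
v = 5 ↦ 6
v = 6 ↦ 6
Every assignment gives a value ≥ 6.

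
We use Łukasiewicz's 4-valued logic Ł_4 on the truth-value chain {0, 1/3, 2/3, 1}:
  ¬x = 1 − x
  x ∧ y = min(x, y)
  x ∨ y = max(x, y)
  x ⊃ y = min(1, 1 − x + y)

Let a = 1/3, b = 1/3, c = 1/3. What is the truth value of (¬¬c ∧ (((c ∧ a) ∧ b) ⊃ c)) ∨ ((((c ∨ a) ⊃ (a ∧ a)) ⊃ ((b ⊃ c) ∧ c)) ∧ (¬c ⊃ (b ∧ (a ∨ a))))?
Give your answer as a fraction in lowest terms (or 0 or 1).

¬c = ¬1/3 = 2/3
¬¬c = ¬2/3 = 1/3
c ∧ a = 1/3 ∧ 1/3 = 1/3
(c ∧ a) ∧ b = 1/3 ∧ 1/3 = 1/3
((c ∧ a) ∧ b) ⊃ c = 1/3 ⊃ 1/3 = 1
¬¬c ∧ (((c ∧ a) ∧ b) ⊃ c) = 1/3 ∧ 1 = 1/3
c ∨ a = 1/3 ∨ 1/3 = 1/3
a ∧ a = 1/3 ∧ 1/3 = 1/3
(c ∨ a) ⊃ (a ∧ a) = 1/3 ⊃ 1/3 = 1
b ⊃ c = 1/3 ⊃ 1/3 = 1
(b ⊃ c) ∧ c = 1 ∧ 1/3 = 1/3
((c ∨ a) ⊃ (a ∧ a)) ⊃ ((b ⊃ c) ∧ c) = 1 ⊃ 1/3 = 1/3
¬c = ¬1/3 = 2/3
a ∨ a = 1/3 ∨ 1/3 = 1/3
b ∧ (a ∨ a) = 1/3 ∧ 1/3 = 1/3
¬c ⊃ (b ∧ (a ∨ a)) = 2/3 ⊃ 1/3 = 2/3
(((c ∨ a) ⊃ (a ∧ a)) ⊃ ((b ⊃ c) ∧ c)) ∧ (¬c ⊃ (b ∧ (a ∨ a))) = 1/3 ∧ 2/3 = 1/3
(¬¬c ∧ (((c ∧ a) ∧ b) ⊃ c)) ∨ ((((c ∨ a) ⊃ (a ∧ a)) ⊃ ((b ⊃ c) ∧ c)) ∧ (¬c ⊃ (b ∧ (a ∨ a)))) = 1/3 ∨ 1/3 = 1/3

1/3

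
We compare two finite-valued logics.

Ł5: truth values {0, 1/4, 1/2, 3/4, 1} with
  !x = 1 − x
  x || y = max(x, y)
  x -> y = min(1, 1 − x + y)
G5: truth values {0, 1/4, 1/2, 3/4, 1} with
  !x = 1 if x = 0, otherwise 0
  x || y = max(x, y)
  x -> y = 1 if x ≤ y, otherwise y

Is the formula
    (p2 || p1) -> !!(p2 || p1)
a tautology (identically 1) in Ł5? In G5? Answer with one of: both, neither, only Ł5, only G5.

both

In Ł5: every assignment gives 1 — tautology.
In G5: every assignment gives 1 — tautology.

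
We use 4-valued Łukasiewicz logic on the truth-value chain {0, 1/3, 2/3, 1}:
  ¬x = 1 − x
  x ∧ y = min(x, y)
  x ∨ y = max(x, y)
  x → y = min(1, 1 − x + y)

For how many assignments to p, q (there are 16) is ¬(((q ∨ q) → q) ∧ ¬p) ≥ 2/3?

8

p = 0, q = 0 ↦ 0  <
p = 0, q = 1/3 ↦ 0  <
p = 0, q = 2/3 ↦ 0  <
p = 0, q = 1 ↦ 0  <
p = 1/3, q = 0 ↦ 1/3  <
p = 1/3, q = 1/3 ↦ 1/3  <
p = 1/3, q = 2/3 ↦ 1/3  <
p = 1/3, q = 1 ↦ 1/3  <
p = 2/3, q = 0 ↦ 2/3  ≥
p = 2/3, q = 1/3 ↦ 2/3  ≥
p = 2/3, q = 2/3 ↦ 2/3  ≥
p = 2/3, q = 1 ↦ 2/3  ≥
p = 1, q = 0 ↦ 1  ≥
p = 1, q = 1/3 ↦ 1  ≥
p = 1, q = 2/3 ↦ 1  ≥
p = 1, q = 1 ↦ 1  ≥
So 8 of the 16 assignments meet the threshold.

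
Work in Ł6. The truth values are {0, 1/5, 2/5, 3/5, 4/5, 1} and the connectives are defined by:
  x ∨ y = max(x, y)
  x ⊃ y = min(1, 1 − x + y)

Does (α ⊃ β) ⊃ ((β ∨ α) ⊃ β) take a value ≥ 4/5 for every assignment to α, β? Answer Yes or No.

At α = 3/5, β = 4/5, for instance:
α ⊃ β = 3/5 ⊃ 4/5 = 1
β ∨ α = 4/5 ∨ 3/5 = 4/5
(β ∨ α) ⊃ β = 4/5 ⊃ 4/5 = 1
(α ⊃ β) ⊃ ((β ∨ α) ⊃ β) = 1 ⊃ 1 = 1
and checking the remaining 35 assignments likewise gives ≥ 4/5 in every case.

Yes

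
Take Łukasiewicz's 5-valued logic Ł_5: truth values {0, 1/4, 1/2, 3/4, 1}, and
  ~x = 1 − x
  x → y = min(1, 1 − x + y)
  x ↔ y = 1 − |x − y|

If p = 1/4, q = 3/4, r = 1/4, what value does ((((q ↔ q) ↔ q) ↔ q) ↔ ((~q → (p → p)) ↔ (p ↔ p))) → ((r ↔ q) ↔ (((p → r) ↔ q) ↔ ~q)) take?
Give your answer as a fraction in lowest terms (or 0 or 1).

1

q ↔ q = 3/4 ↔ 3/4 = 1
(q ↔ q) ↔ q = 1 ↔ 3/4 = 3/4
((q ↔ q) ↔ q) ↔ q = 3/4 ↔ 3/4 = 1
~q = ~3/4 = 1/4
p → p = 1/4 → 1/4 = 1
~q → (p → p) = 1/4 → 1 = 1
p ↔ p = 1/4 ↔ 1/4 = 1
(~q → (p → p)) ↔ (p ↔ p) = 1 ↔ 1 = 1
(((q ↔ q) ↔ q) ↔ q) ↔ ((~q → (p → p)) ↔ (p ↔ p)) = 1 ↔ 1 = 1
r ↔ q = 1/4 ↔ 3/4 = 1/2
p → r = 1/4 → 1/4 = 1
(p → r) ↔ q = 1 ↔ 3/4 = 3/4
~q = ~3/4 = 1/4
((p → r) ↔ q) ↔ ~q = 3/4 ↔ 1/4 = 1/2
(r ↔ q) ↔ (((p → r) ↔ q) ↔ ~q) = 1/2 ↔ 1/2 = 1
((((q ↔ q) ↔ q) ↔ q) ↔ ((~q → (p → p)) ↔ (p ↔ p))) → ((r ↔ q) ↔ (((p → r) ↔ q) ↔ ~q)) = 1 → 1 = 1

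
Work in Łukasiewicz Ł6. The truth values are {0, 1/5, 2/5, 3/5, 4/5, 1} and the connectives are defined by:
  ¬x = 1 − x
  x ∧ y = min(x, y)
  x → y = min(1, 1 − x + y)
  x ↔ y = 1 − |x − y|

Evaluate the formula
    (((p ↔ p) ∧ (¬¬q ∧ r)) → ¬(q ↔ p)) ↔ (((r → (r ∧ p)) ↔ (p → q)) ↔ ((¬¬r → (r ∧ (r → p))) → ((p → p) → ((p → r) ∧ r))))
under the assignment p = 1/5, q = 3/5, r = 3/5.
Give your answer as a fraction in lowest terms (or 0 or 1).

p ↔ p = 1/5 ↔ 1/5 = 1
¬q = ¬3/5 = 2/5
¬¬q = ¬2/5 = 3/5
¬¬q ∧ r = 3/5 ∧ 3/5 = 3/5
(p ↔ p) ∧ (¬¬q ∧ r) = 1 ∧ 3/5 = 3/5
q ↔ p = 3/5 ↔ 1/5 = 3/5
¬(q ↔ p) = ¬3/5 = 2/5
((p ↔ p) ∧ (¬¬q ∧ r)) → ¬(q ↔ p) = 3/5 → 2/5 = 4/5
r ∧ p = 3/5 ∧ 1/5 = 1/5
r → (r ∧ p) = 3/5 → 1/5 = 3/5
p → q = 1/5 → 3/5 = 1
(r → (r ∧ p)) ↔ (p → q) = 3/5 ↔ 1 = 3/5
¬r = ¬3/5 = 2/5
¬¬r = ¬2/5 = 3/5
r → p = 3/5 → 1/5 = 3/5
r ∧ (r → p) = 3/5 ∧ 3/5 = 3/5
¬¬r → (r ∧ (r → p)) = 3/5 → 3/5 = 1
p → p = 1/5 → 1/5 = 1
p → r = 1/5 → 3/5 = 1
(p → r) ∧ r = 1 ∧ 3/5 = 3/5
(p → p) → ((p → r) ∧ r) = 1 → 3/5 = 3/5
(¬¬r → (r ∧ (r → p))) → ((p → p) → ((p → r) ∧ r)) = 1 → 3/5 = 3/5
((r → (r ∧ p)) ↔ (p → q)) ↔ ((¬¬r → (r ∧ (r → p))) → ((p → p) → ((p → r) ∧ r))) = 3/5 ↔ 3/5 = 1
(((p ↔ p) ∧ (¬¬q ∧ r)) → ¬(q ↔ p)) ↔ (((r → (r ∧ p)) ↔ (p → q)) ↔ ((¬¬r → (r ∧ (r → p))) → ((p → p) → ((p → r) ∧ r)))) = 4/5 ↔ 1 = 4/5

4/5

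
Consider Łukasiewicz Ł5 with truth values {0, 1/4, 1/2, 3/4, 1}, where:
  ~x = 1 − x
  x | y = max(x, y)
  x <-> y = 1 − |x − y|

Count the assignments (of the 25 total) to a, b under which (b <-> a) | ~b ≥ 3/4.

value 1: 9 assignments (counts)
value 3/4: 9 assignments (counts)
value 1/2: 4 assignments
value 1/4: 2 assignments
value 0: 1 assignment
So 18 of the 25 assignments meet the threshold.

18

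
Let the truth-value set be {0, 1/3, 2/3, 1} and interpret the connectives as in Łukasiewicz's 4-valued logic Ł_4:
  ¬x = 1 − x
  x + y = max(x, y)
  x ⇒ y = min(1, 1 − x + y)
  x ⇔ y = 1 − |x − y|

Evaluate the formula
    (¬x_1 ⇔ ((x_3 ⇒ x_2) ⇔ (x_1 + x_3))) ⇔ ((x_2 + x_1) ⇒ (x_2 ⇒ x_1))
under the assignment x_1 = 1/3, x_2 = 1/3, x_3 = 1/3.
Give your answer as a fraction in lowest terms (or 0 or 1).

¬x_1 = ¬1/3 = 2/3
x_3 ⇒ x_2 = 1/3 ⇒ 1/3 = 1
x_1 + x_3 = 1/3 + 1/3 = 1/3
(x_3 ⇒ x_2) ⇔ (x_1 + x_3) = 1 ⇔ 1/3 = 1/3
¬x_1 ⇔ ((x_3 ⇒ x_2) ⇔ (x_1 + x_3)) = 2/3 ⇔ 1/3 = 2/3
x_2 + x_1 = 1/3 + 1/3 = 1/3
x_2 ⇒ x_1 = 1/3 ⇒ 1/3 = 1
(x_2 + x_1) ⇒ (x_2 ⇒ x_1) = 1/3 ⇒ 1 = 1
(¬x_1 ⇔ ((x_3 ⇒ x_2) ⇔ (x_1 + x_3))) ⇔ ((x_2 + x_1) ⇒ (x_2 ⇒ x_1)) = 2/3 ⇔ 1 = 2/3

2/3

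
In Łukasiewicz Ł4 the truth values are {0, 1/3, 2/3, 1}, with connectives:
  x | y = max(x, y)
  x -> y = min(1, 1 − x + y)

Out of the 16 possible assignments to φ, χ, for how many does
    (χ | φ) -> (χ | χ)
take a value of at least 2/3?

13

φ = 0, χ = 0 ↦ 1  ≥
φ = 0, χ = 1/3 ↦ 1  ≥
φ = 0, χ = 2/3 ↦ 1  ≥
φ = 0, χ = 1 ↦ 1  ≥
φ = 1/3, χ = 0 ↦ 2/3  ≥
φ = 1/3, χ = 1/3 ↦ 1  ≥
φ = 1/3, χ = 2/3 ↦ 1  ≥
φ = 1/3, χ = 1 ↦ 1  ≥
φ = 2/3, χ = 0 ↦ 1/3  <
φ = 2/3, χ = 1/3 ↦ 2/3  ≥
φ = 2/3, χ = 2/3 ↦ 1  ≥
φ = 2/3, χ = 1 ↦ 1  ≥
φ = 1, χ = 0 ↦ 0  <
φ = 1, χ = 1/3 ↦ 1/3  <
φ = 1, χ = 2/3 ↦ 2/3  ≥
φ = 1, χ = 1 ↦ 1  ≥
So 13 of the 16 assignments meet the threshold.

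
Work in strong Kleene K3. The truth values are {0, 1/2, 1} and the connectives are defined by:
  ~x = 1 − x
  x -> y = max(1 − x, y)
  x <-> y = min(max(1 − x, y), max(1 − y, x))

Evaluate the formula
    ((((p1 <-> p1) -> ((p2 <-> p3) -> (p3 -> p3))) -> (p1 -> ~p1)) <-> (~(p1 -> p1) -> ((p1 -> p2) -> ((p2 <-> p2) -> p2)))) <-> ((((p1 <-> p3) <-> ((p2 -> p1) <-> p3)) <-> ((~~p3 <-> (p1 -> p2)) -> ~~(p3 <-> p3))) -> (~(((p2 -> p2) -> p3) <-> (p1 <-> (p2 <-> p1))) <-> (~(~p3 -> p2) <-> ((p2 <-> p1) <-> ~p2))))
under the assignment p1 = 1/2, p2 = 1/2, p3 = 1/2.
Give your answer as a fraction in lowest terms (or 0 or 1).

1/2

p1 <-> p1 = 1/2 <-> 1/2 = 1/2
p2 <-> p3 = 1/2 <-> 1/2 = 1/2
p3 -> p3 = 1/2 -> 1/2 = 1/2
(p2 <-> p3) -> (p3 -> p3) = 1/2 -> 1/2 = 1/2
(p1 <-> p1) -> ((p2 <-> p3) -> (p3 -> p3)) = 1/2 -> 1/2 = 1/2
~p1 = ~1/2 = 1/2
p1 -> ~p1 = 1/2 -> 1/2 = 1/2
((p1 <-> p1) -> ((p2 <-> p3) -> (p3 -> p3))) -> (p1 -> ~p1) = 1/2 -> 1/2 = 1/2
p1 -> p1 = 1/2 -> 1/2 = 1/2
~(p1 -> p1) = ~1/2 = 1/2
p1 -> p2 = 1/2 -> 1/2 = 1/2
p2 <-> p2 = 1/2 <-> 1/2 = 1/2
(p2 <-> p2) -> p2 = 1/2 -> 1/2 = 1/2
(p1 -> p2) -> ((p2 <-> p2) -> p2) = 1/2 -> 1/2 = 1/2
~(p1 -> p1) -> ((p1 -> p2) -> ((p2 <-> p2) -> p2)) = 1/2 -> 1/2 = 1/2
(((p1 <-> p1) -> ((p2 <-> p3) -> (p3 -> p3))) -> (p1 -> ~p1)) <-> (~(p1 -> p1) -> ((p1 -> p2) -> ((p2 <-> p2) -> p2))) = 1/2 <-> 1/2 = 1/2
p1 <-> p3 = 1/2 <-> 1/2 = 1/2
p2 -> p1 = 1/2 -> 1/2 = 1/2
(p2 -> p1) <-> p3 = 1/2 <-> 1/2 = 1/2
(p1 <-> p3) <-> ((p2 -> p1) <-> p3) = 1/2 <-> 1/2 = 1/2
~p3 = ~1/2 = 1/2
~~p3 = ~1/2 = 1/2
p1 -> p2 = 1/2 -> 1/2 = 1/2
~~p3 <-> (p1 -> p2) = 1/2 <-> 1/2 = 1/2
p3 <-> p3 = 1/2 <-> 1/2 = 1/2
~(p3 <-> p3) = ~1/2 = 1/2
~~(p3 <-> p3) = ~1/2 = 1/2
(~~p3 <-> (p1 -> p2)) -> ~~(p3 <-> p3) = 1/2 -> 1/2 = 1/2
((p1 <-> p3) <-> ((p2 -> p1) <-> p3)) <-> ((~~p3 <-> (p1 -> p2)) -> ~~(p3 <-> p3)) = 1/2 <-> 1/2 = 1/2
p2 -> p2 = 1/2 -> 1/2 = 1/2
(p2 -> p2) -> p3 = 1/2 -> 1/2 = 1/2
p2 <-> p1 = 1/2 <-> 1/2 = 1/2
p1 <-> (p2 <-> p1) = 1/2 <-> 1/2 = 1/2
((p2 -> p2) -> p3) <-> (p1 <-> (p2 <-> p1)) = 1/2 <-> 1/2 = 1/2
~(((p2 -> p2) -> p3) <-> (p1 <-> (p2 <-> p1))) = ~1/2 = 1/2
~p3 = ~1/2 = 1/2
~p3 -> p2 = 1/2 -> 1/2 = 1/2
~(~p3 -> p2) = ~1/2 = 1/2
p2 <-> p1 = 1/2 <-> 1/2 = 1/2
~p2 = ~1/2 = 1/2
(p2 <-> p1) <-> ~p2 = 1/2 <-> 1/2 = 1/2
~(~p3 -> p2) <-> ((p2 <-> p1) <-> ~p2) = 1/2 <-> 1/2 = 1/2
~(((p2 -> p2) -> p3) <-> (p1 <-> (p2 <-> p1))) <-> (~(~p3 -> p2) <-> ((p2 <-> p1) <-> ~p2)) = 1/2 <-> 1/2 = 1/2
(((p1 <-> p3) <-> ((p2 -> p1) <-> p3)) <-> ((~~p3 <-> (p1 -> p2)) -> ~~(p3 <-> p3))) -> (~(((p2 -> p2) -> p3) <-> (p1 <-> (p2 <-> p1))) <-> (~(~p3 -> p2) <-> ((p2 <-> p1) <-> ~p2))) = 1/2 -> 1/2 = 1/2
((((p1 <-> p1) -> ((p2 <-> p3) -> (p3 -> p3))) -> (p1 -> ~p1)) <-> (~(p1 -> p1) -> ((p1 -> p2) -> ((p2 <-> p2) -> p2)))) <-> ((((p1 <-> p3) <-> ((p2 -> p1) <-> p3)) <-> ((~~p3 <-> (p1 -> p2)) -> ~~(p3 <-> p3))) -> (~(((p2 -> p2) -> p3) <-> (p1 <-> (p2 <-> p1))) <-> (~(~p3 -> p2) <-> ((p2 <-> p1) <-> ~p2)))) = 1/2 <-> 1/2 = 1/2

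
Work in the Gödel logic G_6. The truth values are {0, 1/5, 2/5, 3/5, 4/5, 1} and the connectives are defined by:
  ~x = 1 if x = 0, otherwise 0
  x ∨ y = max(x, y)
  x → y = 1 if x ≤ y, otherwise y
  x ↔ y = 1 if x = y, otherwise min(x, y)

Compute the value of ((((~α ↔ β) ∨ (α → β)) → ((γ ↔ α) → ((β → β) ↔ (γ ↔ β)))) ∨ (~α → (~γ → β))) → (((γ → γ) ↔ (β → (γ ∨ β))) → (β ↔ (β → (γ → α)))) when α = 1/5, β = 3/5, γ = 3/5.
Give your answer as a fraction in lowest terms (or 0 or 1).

~α = ~1/5 = 0
~α ↔ β = 0 ↔ 3/5 = 0
α → β = 1/5 → 3/5 = 1
(~α ↔ β) ∨ (α → β) = 0 ∨ 1 = 1
γ ↔ α = 3/5 ↔ 1/5 = 1/5
β → β = 3/5 → 3/5 = 1
γ ↔ β = 3/5 ↔ 3/5 = 1
(β → β) ↔ (γ ↔ β) = 1 ↔ 1 = 1
(γ ↔ α) → ((β → β) ↔ (γ ↔ β)) = 1/5 → 1 = 1
((~α ↔ β) ∨ (α → β)) → ((γ ↔ α) → ((β → β) ↔ (γ ↔ β))) = 1 → 1 = 1
~α = ~1/5 = 0
~γ = ~3/5 = 0
~γ → β = 0 → 3/5 = 1
~α → (~γ → β) = 0 → 1 = 1
(((~α ↔ β) ∨ (α → β)) → ((γ ↔ α) → ((β → β) ↔ (γ ↔ β)))) ∨ (~α → (~γ → β)) = 1 ∨ 1 = 1
γ → γ = 3/5 → 3/5 = 1
γ ∨ β = 3/5 ∨ 3/5 = 3/5
β → (γ ∨ β) = 3/5 → 3/5 = 1
(γ → γ) ↔ (β → (γ ∨ β)) = 1 ↔ 1 = 1
γ → α = 3/5 → 1/5 = 1/5
β → (γ → α) = 3/5 → 1/5 = 1/5
β ↔ (β → (γ → α)) = 3/5 ↔ 1/5 = 1/5
((γ → γ) ↔ (β → (γ ∨ β))) → (β ↔ (β → (γ → α))) = 1 → 1/5 = 1/5
((((~α ↔ β) ∨ (α → β)) → ((γ ↔ α) → ((β → β) ↔ (γ ↔ β)))) ∨ (~α → (~γ → β))) → (((γ → γ) ↔ (β → (γ ∨ β))) → (β ↔ (β → (γ → α)))) = 1 → 1/5 = 1/5

1/5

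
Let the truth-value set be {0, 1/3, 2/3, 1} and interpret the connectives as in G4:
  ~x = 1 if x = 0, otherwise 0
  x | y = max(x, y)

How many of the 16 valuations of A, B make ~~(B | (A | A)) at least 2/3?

15

A = 0, B = 0 ↦ 0  <
A = 0, B = 1/3 ↦ 1  ≥
A = 0, B = 2/3 ↦ 1  ≥
A = 0, B = 1 ↦ 1  ≥
A = 1/3, B = 0 ↦ 1  ≥
A = 1/3, B = 1/3 ↦ 1  ≥
A = 1/3, B = 2/3 ↦ 1  ≥
A = 1/3, B = 1 ↦ 1  ≥
A = 2/3, B = 0 ↦ 1  ≥
A = 2/3, B = 1/3 ↦ 1  ≥
A = 2/3, B = 2/3 ↦ 1  ≥
A = 2/3, B = 1 ↦ 1  ≥
A = 1, B = 0 ↦ 1  ≥
A = 1, B = 1/3 ↦ 1  ≥
A = 1, B = 2/3 ↦ 1  ≥
A = 1, B = 1 ↦ 1  ≥
So 15 of the 16 assignments meet the threshold.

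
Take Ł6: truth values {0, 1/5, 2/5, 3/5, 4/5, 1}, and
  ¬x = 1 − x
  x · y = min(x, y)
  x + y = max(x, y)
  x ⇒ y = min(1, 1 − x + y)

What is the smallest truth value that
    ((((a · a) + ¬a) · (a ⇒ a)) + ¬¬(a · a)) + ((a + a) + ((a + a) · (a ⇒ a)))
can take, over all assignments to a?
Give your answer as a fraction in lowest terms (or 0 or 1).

Take a = 2/5:
a · a = 2/5 · 2/5 = 2/5
¬a = ¬2/5 = 3/5
(a · a) + ¬a = 2/5 + 3/5 = 3/5
a ⇒ a = 2/5 ⇒ 2/5 = 1
((a · a) + ¬a) · (a ⇒ a) = 3/5 · 1 = 3/5
a · a = 2/5 · 2/5 = 2/5
¬(a · a) = ¬2/5 = 3/5
¬¬(a · a) = ¬3/5 = 2/5
(((a · a) + ¬a) · (a ⇒ a)) + ¬¬(a · a) = 3/5 + 2/5 = 3/5
a + a = 2/5 + 2/5 = 2/5
a + a = 2/5 + 2/5 = 2/5
a ⇒ a = 2/5 ⇒ 2/5 = 1
(a + a) · (a ⇒ a) = 2/5 · 1 = 2/5
(a + a) + ((a + a) · (a ⇒ a)) = 2/5 + 2/5 = 2/5
((((a · a) + ¬a) · (a ⇒ a)) + ¬¬(a · a)) + ((a + a) + ((a + a) · (a ⇒ a))) = 3/5 + 2/5 = 3/5
No assignment yields a value below 3/5, so this is the minimum.

3/5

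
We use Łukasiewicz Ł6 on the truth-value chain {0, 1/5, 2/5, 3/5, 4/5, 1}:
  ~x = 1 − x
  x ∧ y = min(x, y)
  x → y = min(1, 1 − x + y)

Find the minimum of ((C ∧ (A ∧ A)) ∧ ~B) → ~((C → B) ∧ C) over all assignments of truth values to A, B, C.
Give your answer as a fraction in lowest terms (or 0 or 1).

4/5

Take A = 2/5, B = 3/5, C = 4/5:
A ∧ A = 2/5 ∧ 2/5 = 2/5
C ∧ (A ∧ A) = 4/5 ∧ 2/5 = 2/5
~B = ~3/5 = 2/5
(C ∧ (A ∧ A)) ∧ ~B = 2/5 ∧ 2/5 = 2/5
C → B = 4/5 → 3/5 = 4/5
(C → B) ∧ C = 4/5 ∧ 4/5 = 4/5
~((C → B) ∧ C) = ~4/5 = 1/5
((C ∧ (A ∧ A)) ∧ ~B) → ~((C → B) ∧ C) = 2/5 → 1/5 = 4/5
No assignment yields a value below 4/5, so this is the minimum.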